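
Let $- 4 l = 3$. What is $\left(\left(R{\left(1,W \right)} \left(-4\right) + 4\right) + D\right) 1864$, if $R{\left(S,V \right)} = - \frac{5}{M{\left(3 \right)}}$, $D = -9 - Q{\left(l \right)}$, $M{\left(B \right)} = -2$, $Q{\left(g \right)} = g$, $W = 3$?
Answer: $-26562$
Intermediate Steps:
$l = - \frac{3}{4}$ ($l = \left(- \frac{1}{4}\right) 3 = - \frac{3}{4} \approx -0.75$)
$D = - \frac{33}{4}$ ($D = -9 - - \frac{3}{4} = -9 + \frac{3}{4} = - \frac{33}{4} \approx -8.25$)
$R{\left(S,V \right)} = \frac{5}{2}$ ($R{\left(S,V \right)} = - \frac{5}{-2} = \left(-5\right) \left(- \frac{1}{2}\right) = \frac{5}{2}$)
$\left(\left(R{\left(1,W \right)} \left(-4\right) + 4\right) + D\right) 1864 = \left(\left(\frac{5}{2} \left(-4\right) + 4\right) - \frac{33}{4}\right) 1864 = \left(\left(-10 + 4\right) - \frac{33}{4}\right) 1864 = \left(-6 - \frac{33}{4}\right) 1864 = \left(- \frac{57}{4}\right) 1864 = -26562$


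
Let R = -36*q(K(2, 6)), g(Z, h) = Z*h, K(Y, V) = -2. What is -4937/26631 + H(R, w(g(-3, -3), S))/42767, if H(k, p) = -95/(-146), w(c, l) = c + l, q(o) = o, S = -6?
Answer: -30824009189/166283484642 ≈ -0.18537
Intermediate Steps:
R = 72 (R = -36*(-2) = 72)
H(k, p) = 95/146 (H(k, p) = -95*(-1/146) = 95/146)
-4937/26631 + H(R, w(g(-3, -3), S))/42767 = -4937/26631 + (95/146)/42767 = -4937*1/26631 + (95/146)*(1/42767) = -4937/26631 + 95/6243982 = -30824009189/166283484642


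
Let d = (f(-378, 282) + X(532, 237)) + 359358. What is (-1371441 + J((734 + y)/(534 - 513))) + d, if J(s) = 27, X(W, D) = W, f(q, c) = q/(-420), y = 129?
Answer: -10115231/10 ≈ -1.0115e+6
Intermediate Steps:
f(q, c) = -q/420 (f(q, c) = q*(-1/420) = -q/420)
d = 3598909/10 (d = (-1/420*(-378) + 532) + 359358 = (9/10 + 532) + 359358 = 5329/10 + 359358 = 3598909/10 ≈ 3.5989e+5)
(-1371441 + J((734 + y)/(534 - 513))) + d = (-1371441 + 27) + 3598909/10 = -1371414 + 3598909/10 = -10115231/10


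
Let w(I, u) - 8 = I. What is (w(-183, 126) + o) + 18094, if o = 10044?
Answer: 27963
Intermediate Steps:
w(I, u) = 8 + I
(w(-183, 126) + o) + 18094 = ((8 - 183) + 10044) + 18094 = (-175 + 10044) + 18094 = 9869 + 18094 = 27963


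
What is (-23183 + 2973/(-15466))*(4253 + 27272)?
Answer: -11303328187775/15466 ≈ -7.3085e+8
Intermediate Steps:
(-23183 + 2973/(-15466))*(4253 + 27272) = (-23183 + 2973*(-1/15466))*31525 = (-23183 - 2973/15466)*31525 = -358551251/15466*31525 = -11303328187775/15466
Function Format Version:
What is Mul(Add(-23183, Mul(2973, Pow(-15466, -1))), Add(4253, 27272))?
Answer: Rational(-11303328187775, 15466) ≈ -7.3085e+8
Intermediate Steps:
Mul(Add(-23183, Mul(2973, Pow(-15466, -1))), Add(4253, 27272)) = Mul(Add(-23183, Mul(2973, Rational(-1, 15466))), 31525) = Mul(Add(-23183, Rational(-2973, 15466)), 31525) = Mul(Rational(-358551251, 15466), 31525) = Rational(-11303328187775, 15466)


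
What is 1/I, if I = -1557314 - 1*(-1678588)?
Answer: 1/121274 ≈ 8.2458e-6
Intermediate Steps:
I = 121274 (I = -1557314 + 1678588 = 121274)
1/I = 1/121274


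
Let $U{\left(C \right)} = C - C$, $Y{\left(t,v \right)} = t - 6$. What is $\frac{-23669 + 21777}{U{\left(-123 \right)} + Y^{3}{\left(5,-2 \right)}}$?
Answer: $1892$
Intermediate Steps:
$Y{\left(t,v \right)} = -6 + t$ ($Y{\left(t,v \right)} = t - 6 = -6 + t$)
$U{\left(C \right)} = 0$
$\frac{-23669 + 21777}{U{\left(-123 \right)} + Y^{3}{\left(5,-2 \right)}} = \frac{-23669 + 21777}{0 + \left(-6 + 5\right)^{3}} = - \frac{1892}{0 + \left(-1\right)^{3}} = - \frac{1892}{0 - 1} = - \frac{1892}{-1} = \left(-1892\right) \left(-1\right) = 1892$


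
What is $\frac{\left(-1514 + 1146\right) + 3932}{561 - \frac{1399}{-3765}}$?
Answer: $\frac{3354615}{528391} \approx 6.3487$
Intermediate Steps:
$\frac{\left(-1514 + 1146\right) + 3932}{561 - \frac{1399}{-3765}} = \frac{-368 + 3932}{561 - - \frac{1399}{3765}} = \frac{3564}{561 + \frac{1399}{3765}} = \frac{3564}{\frac{2113564}{3765}} = 3564 \cdot \frac{3765}{2113564} = \frac{3354615}{528391}$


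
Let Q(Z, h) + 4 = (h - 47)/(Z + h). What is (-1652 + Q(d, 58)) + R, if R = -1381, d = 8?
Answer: -18221/6 ≈ -3036.8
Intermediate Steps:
Q(Z, h) = -4 + (-47 + h)/(Z + h) (Q(Z, h) = -4 + (h - 47)/(Z + h) = -4 + (-47 + h)/(Z + h))
(-1652 + Q(d, 58)) + R = (-1652 + (-47 - 4*8 - 3*58)/(8 + 58)) - 1381 = (-1652 + (-47 - 32 - 174)/66) - 1381 = (-1652 + (1/66)*(-253)) - 1381 = (-1652 - 23/6) - 1381 = -9935/6 - 1381 = -18221/6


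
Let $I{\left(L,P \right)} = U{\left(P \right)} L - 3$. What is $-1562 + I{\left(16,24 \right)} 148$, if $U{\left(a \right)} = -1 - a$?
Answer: $-61206$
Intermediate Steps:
$I{\left(L,P \right)} = -3 + L \left(-1 - P\right)$ ($I{\left(L,P \right)} = \left(-1 - P\right) L - 3 = L \left(-1 - P\right) - 3 = -3 + L \left(-1 - P\right)$)
$-1562 + I{\left(16,24 \right)} 148 = -1562 + \left(-3 - 16 \left(1 + 24\right)\right) 148 = -1562 + \left(-3 - 16 \cdot 25\right) 148 = -1562 + \left(-3 - 400\right) 148 = -1562 - 59644 = -61206$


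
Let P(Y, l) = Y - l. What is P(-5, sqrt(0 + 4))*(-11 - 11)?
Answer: 154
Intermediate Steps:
P(-5, sqrt(0 + 4))*(-11 - 11) = (-5 - sqrt(0 + 4))*(-11 - 11) = (-5 - sqrt(4))*(-22) = (-5 - 1*2)*(-22) = (-5 - 2)*(-22) = -7*(-22) = 154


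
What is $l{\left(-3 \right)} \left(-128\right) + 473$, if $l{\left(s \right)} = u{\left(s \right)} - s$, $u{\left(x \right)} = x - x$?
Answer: $89$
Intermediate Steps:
$u{\left(x \right)} = 0$
$l{\left(s \right)} = - s$ ($l{\left(s \right)} = 0 - s = - s$)
$l{\left(-3 \right)} \left(-128\right) + 473 = \left(-1\right) \left(-3\right) \left(-128\right) + 473 = 3 \left(-128\right) + 473 = -384 + 473 = 89$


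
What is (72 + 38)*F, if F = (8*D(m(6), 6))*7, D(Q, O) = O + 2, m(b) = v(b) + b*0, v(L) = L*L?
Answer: 49280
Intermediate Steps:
v(L) = L²
m(b) = b² (m(b) = b² + b*0 = b² + 0 = b²)
D(Q, O) = 2 + O
F = 448 (F = (8*(2 + 6))*7 = (8*8)*7 = 64*7 = 448)
(72 + 38)*F = (72 + 38)*448 = 110*448 = 49280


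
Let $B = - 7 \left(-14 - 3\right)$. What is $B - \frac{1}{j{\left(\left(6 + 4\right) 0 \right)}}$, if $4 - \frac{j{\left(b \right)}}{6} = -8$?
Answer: $\frac{8567}{72} \approx 118.99$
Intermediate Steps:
$B = 119$ ($B = \left(-7\right) \left(-17\right) = 119$)
$j{\left(b \right)} = 72$ ($j{\left(b \right)} = 24 - -48 = 24 + 48 = 72$)
$B - \frac{1}{j{\left(\left(6 + 4\right) 0 \right)}} = 119 - \frac{1}{72} = \frac{8567}{72}$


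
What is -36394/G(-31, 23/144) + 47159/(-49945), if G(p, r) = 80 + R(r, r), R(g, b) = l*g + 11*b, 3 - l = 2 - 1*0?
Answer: -3122676751/7013705 ≈ -445.23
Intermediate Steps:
l = 1 (l = 3 - (2 - 1*0) = 3 - (2 + 0) = 3 - 1*2 = 3 - 2 = 1)
R(g, b) = g + 11*b (R(g, b) = 1*g + 11*b = g + 11*b)
G(p, r) = 80 + 12*r (G(p, r) = 80 + (r + 11*r) = 80 + 12*r)
-36394/G(-31, 23/144) + 47159/(-49945) = -36394/(80 + 12*(23/144)) + 47159/(-49945) = -36394/(80 + 12*(23*(1/144))) + 47159*(-1/49945) = -36394/(80 + 12*(23/144)) - 6737/7135 = -36394/(80 + 23/12) - 6737/7135 = -36394/983/12 - 6737/7135 = -36394*12/983 - 6737/7135 = -436728/983 - 6737/7135 = -3122676751/7013705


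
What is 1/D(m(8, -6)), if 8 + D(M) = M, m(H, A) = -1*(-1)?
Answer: -⅐ ≈ -0.14286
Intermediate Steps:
m(H, A) = 1
D(M) = -8 + M
1/D(m(8, -6)) = 1/(-8 + 1) = 1/(-7) = -⅐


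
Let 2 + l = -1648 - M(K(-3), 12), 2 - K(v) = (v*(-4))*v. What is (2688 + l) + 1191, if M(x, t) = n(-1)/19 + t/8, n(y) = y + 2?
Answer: 84643/38 ≈ 2227.4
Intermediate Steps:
K(v) = 2 + 4*v**2 (K(v) = 2 - v*(-4)*v = 2 - (-4*v)*v = 2 - (-4)*v**2 = 2 + 4*v**2)
n(y) = 2 + y
M(x, t) = 1/19 + t/8 (M(x, t) = (2 - 1)/19 + t/8 = 1*(1/19) + t*(1/8) = 1/19 + t/8)
l = -62759/38 (l = -2 + (-1648 - (1/19 + (1/8)*12)) = -2 + (-1648 - (1/19 + 3/2)) = -2 + (-1648 - 1*59/38) = -2 + (-1648 - 59/38) = -2 - 62683/38 = -62759/38 ≈ -1651.6)
(2688 + l) + 1191 = (2688 - 62759/38) + 1191 = 39385/38 + 1191 = 84643/38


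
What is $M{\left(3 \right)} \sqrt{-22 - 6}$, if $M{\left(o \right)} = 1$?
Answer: $2 i \sqrt{7} \approx 5.2915 i$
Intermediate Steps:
$M{\left(3 \right)} \sqrt{-22 - 6} = 1 \sqrt{-22 - 6} = 1 \sqrt{-28} = 1 \cdot 2 i \sqrt{7} = 2 i \sqrt{7}$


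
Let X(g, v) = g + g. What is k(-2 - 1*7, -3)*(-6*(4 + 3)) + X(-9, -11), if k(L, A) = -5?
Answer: 192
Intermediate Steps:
X(g, v) = 2*g
k(-2 - 1*7, -3)*(-6*(4 + 3)) + X(-9, -11) = -(-30)*(4 + 3) + 2*(-9) = -(-30)*7 - 18 = -5*(-42) - 18 = 210 - 18 = 192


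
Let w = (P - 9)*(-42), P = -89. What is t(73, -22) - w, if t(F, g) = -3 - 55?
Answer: -4174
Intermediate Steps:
t(F, g) = -58
w = 4116 (w = (-89 - 9)*(-42) = -98*(-42) = 4116)
t(73, -22) - w = -58 - 1*4116 = -58 - 4116 = -4174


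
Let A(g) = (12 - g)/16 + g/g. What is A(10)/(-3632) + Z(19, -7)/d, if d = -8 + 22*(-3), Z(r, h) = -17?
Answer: 246643/1075072 ≈ 0.22942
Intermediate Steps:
A(g) = 7/4 - g/16 (A(g) = (12 - g)*(1/16) + 1 = (3/4 - g/16) + 1 = 7/4 - g/16)
d = -74 (d = -8 - 66 = -74)
A(10)/(-3632) + Z(19, -7)/d = (7/4 - 1/16*10)/(-3632) - 17/(-74) = (7/4 - 5/8)*(-1/3632) - 17*(-1/74) = (9/8)*(-1/3632) + 17/74 = -9/29056 + 17/74 = 246643/1075072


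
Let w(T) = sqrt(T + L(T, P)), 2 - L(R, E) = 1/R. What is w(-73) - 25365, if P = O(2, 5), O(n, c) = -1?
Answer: -25365 + I*sqrt(378286)/73 ≈ -25365.0 + 8.4253*I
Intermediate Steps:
P = -1
L(R, E) = 2 - 1/R
w(T) = sqrt(2 + T - 1/T) (w(T) = sqrt(T + (2 - 1/T)) = sqrt(2 + T - 1/T))
w(-73) - 25365 = sqrt(2 - 73 - 1/(-73)) - 25365 = sqrt(2 - 73 - 1*(-1/73)) - 25365 = sqrt(2 - 73 + 1/73) - 25365 = sqrt(-5182/73) - 25365 = I*sqrt(378286)/73 - 25365 = -25365 + I*sqrt(378286)/73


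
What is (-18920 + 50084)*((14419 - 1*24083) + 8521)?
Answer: -35620452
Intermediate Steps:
(-18920 + 50084)*((14419 - 1*24083) + 8521) = 31164*((14419 - 24083) + 8521) = 31164*(-9664 + 8521) = 31164*(-1143) = -35620452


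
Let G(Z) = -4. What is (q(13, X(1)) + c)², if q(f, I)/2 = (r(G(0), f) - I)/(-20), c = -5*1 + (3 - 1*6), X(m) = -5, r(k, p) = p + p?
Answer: 12321/100 ≈ 123.21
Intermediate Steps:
r(k, p) = 2*p
c = -8 (c = -5 + (3 - 6) = -5 - 3 = -8)
q(f, I) = -f/5 + I/10 (q(f, I) = 2*((2*f - I)/(-20)) = 2*((-I + 2*f)*(-1/20)) = 2*(-f/10 + I/20) = -f/5 + I/10)
(q(13, X(1)) + c)² = ((-⅕*13 + (⅒)*(-5)) - 8)² = ((-13/5 - ½) - 8)² = (-31/10 - 8)² = (-111/10)² = 12321/100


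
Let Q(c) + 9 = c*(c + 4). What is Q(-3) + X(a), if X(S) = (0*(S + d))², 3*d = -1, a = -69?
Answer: -12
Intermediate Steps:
d = -⅓ (d = (⅓)*(-1) = -⅓ ≈ -0.33333)
Q(c) = -9 + c*(4 + c) (Q(c) = -9 + c*(c + 4) = -9 + c*(4 + c))
X(S) = 0 (X(S) = (0*(S - ⅓))² = (0*(-⅓ + S))² = 0² = 0)
Q(-3) + X(a) = (-9 + (-3)² + 4*(-3)) + 0 = (-9 + 9 - 12) + 0 = -12 + 0 = -12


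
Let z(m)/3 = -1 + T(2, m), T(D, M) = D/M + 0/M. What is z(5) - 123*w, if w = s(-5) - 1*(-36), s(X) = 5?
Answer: -25224/5 ≈ -5044.8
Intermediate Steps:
T(D, M) = D/M (T(D, M) = D/M + 0 = D/M)
z(m) = -3 + 6/m (z(m) = 3*(-1 + 2/m) = -3 + 6/m)
w = 41 (w = 5 - 1*(-36) = 5 + 36 = 41)
z(5) - 123*w = (-3 + 6/5) - 123*41 = (-3 + 6*(⅕)) - 5043 = (-3 + 6/5) - 5043 = -9/5 - 5043 = -25224/5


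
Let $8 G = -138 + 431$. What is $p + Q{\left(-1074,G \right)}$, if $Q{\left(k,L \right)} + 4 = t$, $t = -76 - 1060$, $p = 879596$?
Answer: $878456$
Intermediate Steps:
$G = \frac{293}{8}$ ($G = \frac{-138 + 431}{8} = \frac{1}{8} \cdot 293 = \frac{293}{8} \approx 36.625$)
$t = -1136$ ($t = -76 - 1060 = -1136$)
$Q{\left(k,L \right)} = -1140$ ($Q{\left(k,L \right)} = -4 - 1136 = -1140$)
$p + Q{\left(-1074,G \right)} = 879596 - 1140 = 878456$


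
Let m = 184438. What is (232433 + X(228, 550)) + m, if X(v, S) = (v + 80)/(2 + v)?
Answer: 47940319/115 ≈ 4.1687e+5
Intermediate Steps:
X(v, S) = (80 + v)/(2 + v)
(232433 + X(228, 550)) + m = (232433 + (80 + 228)/(2 + 228)) + 184438 = (232433 + 308/230) + 184438 = (232433 + (1/230)*308) + 184438 = (232433 + 154/115) + 184438 = 26729949/115 + 184438 = 47940319/115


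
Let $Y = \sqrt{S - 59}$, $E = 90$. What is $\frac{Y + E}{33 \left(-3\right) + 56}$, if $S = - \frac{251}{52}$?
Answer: $- \frac{90}{43} - \frac{i \sqrt{43147}}{1118} \approx -2.093 - 0.18579 i$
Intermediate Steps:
$S = - \frac{251}{52}$ ($S = \left(-251\right) \frac{1}{52} = - \frac{251}{52} \approx -4.8269$)
$Y = \frac{i \sqrt{43147}}{26}$ ($Y = \sqrt{- \frac{251}{52} - 59} = \sqrt{- \frac{3319}{52}} = \frac{i \sqrt{43147}}{26} \approx 7.9892 i$)
$\frac{Y + E}{33 \left(-3\right) + 56} = \frac{\frac{i \sqrt{43147}}{26} + 90}{33 \left(-3\right) + 56} = \frac{90 + \frac{i \sqrt{43147}}{26}}{-99 + 56} = \frac{90 + \frac{i \sqrt{43147}}{26}}{-43} = \left(90 + \frac{i \sqrt{43147}}{26}\right) \left(- \frac{1}{43}\right) = - \frac{90}{43} - \frac{i \sqrt{43147}}{1118}$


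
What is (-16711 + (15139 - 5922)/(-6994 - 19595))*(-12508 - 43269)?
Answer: 24783840402892/26589 ≈ 9.3211e+8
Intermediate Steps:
(-16711 + (15139 - 5922)/(-6994 - 19595))*(-12508 - 43269) = (-16711 + 9217/(-26589))*(-55777) = (-16711 + 9217*(-1/26589))*(-55777) = (-16711 - 9217/26589)*(-55777) = -444337996/26589*(-55777) = 24783840402892/26589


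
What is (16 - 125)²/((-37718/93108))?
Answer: -553108074/18859 ≈ -29329.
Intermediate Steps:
(16 - 125)²/((-37718/93108)) = (-109)²/((-37718*1/93108)) = 11881/(-18859/46554) = 11881*(-46554/18859) = -553108074/18859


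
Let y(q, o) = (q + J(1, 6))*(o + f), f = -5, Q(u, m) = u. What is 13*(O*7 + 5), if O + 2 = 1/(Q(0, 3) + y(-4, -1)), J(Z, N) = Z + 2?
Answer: -611/6 ≈ -101.83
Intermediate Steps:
J(Z, N) = 2 + Z
y(q, o) = (-5 + o)*(3 + q) (y(q, o) = (q + (2 + 1))*(o - 5) = (q + 3)*(-5 + o) = (3 + q)*(-5 + o) = (-5 + o)*(3 + q))
O = -11/6 (O = -2 + 1/(0 + (-15 - 5*(-4) + 3*(-1) - 1*(-4))) = -2 + 1/(0 + (-15 + 20 - 3 + 4)) = -2 + 1/(0 + 6) = -2 + 1/6 = -2 + ⅙ = -11/6 ≈ -1.8333)
13*(O*7 + 5) = 13*(-11/6*7 + 5) = 13*(-77/6 + 5) = 13*(-47/6) = -611/6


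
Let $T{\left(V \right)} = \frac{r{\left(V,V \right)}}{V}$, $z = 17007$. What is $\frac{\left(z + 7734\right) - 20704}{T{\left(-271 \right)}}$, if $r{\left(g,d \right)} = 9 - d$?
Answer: $- \frac{1094027}{280} \approx -3907.2$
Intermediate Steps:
$T{\left(V \right)} = \frac{9 - V}{V}$
$\frac{\left(z + 7734\right) - 20704}{T{\left(-271 \right)}} = \frac{\left(17007 + 7734\right) - 20704}{\frac{1}{-271} \left(9 - -271\right)} = \frac{24741 - 20704}{\left(- \frac{1}{271}\right) \left(9 + 271\right)} = \frac{4037}{\left(- \frac{1}{271}\right) 280} = \frac{4037}{- \frac{280}{271}} = 4037 \left(- \frac{271}{280}\right) = - \frac{1094027}{280}$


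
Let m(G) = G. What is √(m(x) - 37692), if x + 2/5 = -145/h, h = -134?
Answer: I*√16919632610/670 ≈ 194.14*I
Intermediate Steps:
x = 457/670 (x = -⅖ - 145/(-134) = -⅖ - 145*(-1/134) = -⅖ + 145/134 = 457/670 ≈ 0.68209)
√(m(x) - 37692) = √(457/670 - 37692) = √(-25253183/670) = I*√16919632610/670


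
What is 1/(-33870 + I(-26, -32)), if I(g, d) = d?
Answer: -1/33902 ≈ -2.9497e-5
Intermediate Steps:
1/(-33870 + I(-26, -32)) = 1/(-33870 - 32) = 1/(-33902) = -1/33902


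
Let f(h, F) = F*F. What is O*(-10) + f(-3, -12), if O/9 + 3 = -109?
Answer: 10224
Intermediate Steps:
O = -1008 (O = -27 + 9*(-109) = -27 - 981 = -1008)
f(h, F) = F**2
O*(-10) + f(-3, -12) = -1008*(-10) + (-12)**2 = 10080 + 144 = 10224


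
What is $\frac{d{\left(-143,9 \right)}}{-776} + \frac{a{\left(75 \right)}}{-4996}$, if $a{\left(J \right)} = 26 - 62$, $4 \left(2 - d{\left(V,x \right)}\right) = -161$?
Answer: $- \frac{183145}{3876896} \approx -0.04724$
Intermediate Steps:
$d{\left(V,x \right)} = \frac{169}{4}$ ($d{\left(V,x \right)} = 2 - - \frac{161}{4} = 2 + \frac{161}{4} = \frac{169}{4}$)
$a{\left(J \right)} = -36$ ($a{\left(J \right)} = 26 - 62 = -36$)
$\frac{d{\left(-143,9 \right)}}{-776} + \frac{a{\left(75 \right)}}{-4996} = \frac{169}{4 \left(-776\right)} - \frac{36}{-4996} = \frac{169}{4} \left(- \frac{1}{776}\right) - - \frac{9}{1249} = - \frac{169}{3104} + \frac{9}{1249} = - \frac{183145}{3876896}$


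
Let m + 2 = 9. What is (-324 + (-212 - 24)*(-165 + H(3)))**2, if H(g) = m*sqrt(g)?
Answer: 1499382768 - 127587264*sqrt(3) ≈ 1.2784e+9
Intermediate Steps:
m = 7 (m = -2 + 9 = 7)
H(g) = 7*sqrt(g)
(-324 + (-212 - 24)*(-165 + H(3)))**2 = (-324 + (-212 - 24)*(-165 + 7*sqrt(3)))**2 = (-324 - 236*(-165 + 7*sqrt(3)))**2 = (-324 + (38940 - 1652*sqrt(3)))**2 = (38616 - 1652*sqrt(3))**2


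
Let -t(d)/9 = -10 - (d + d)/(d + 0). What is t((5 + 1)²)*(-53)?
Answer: -5724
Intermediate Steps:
t(d) = 108 (t(d) = -9*(-10 - (d + d)/(d + 0)) = -9*(-10 - 2*d/d) = -9*(-10 - 1*2) = -9*(-10 - 2) = -9*(-12) = 108)
t((5 + 1)²)*(-53) = 108*(-53) = -5724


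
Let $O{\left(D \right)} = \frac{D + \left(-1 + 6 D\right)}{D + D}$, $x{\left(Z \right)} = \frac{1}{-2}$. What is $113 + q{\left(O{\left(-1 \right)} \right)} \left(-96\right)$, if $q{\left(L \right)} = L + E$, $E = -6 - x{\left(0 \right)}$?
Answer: $257$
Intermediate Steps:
$x{\left(Z \right)} = - \frac{1}{2}$
$E = - \frac{11}{2}$ ($E = -6 - - \frac{1}{2} = -6 + \frac{1}{2} = - \frac{11}{2} \approx -5.5$)
$O{\left(D \right)} = \frac{-1 + 7 D}{2 D}$
$q{\left(L \right)} = - \frac{11}{2} + L$ ($q{\left(L \right)} = L - \frac{11}{2} = - \frac{11}{2} + L$)
$113 + q{\left(O{\left(-1 \right)} \right)} \left(-96\right) = 113 + \left(- \frac{11}{2} + \frac{-1 + 7 \left(-1\right)}{2 \left(-1\right)}\right) \left(-96\right) = 113 + \left(- \frac{11}{2} + \frac{1}{2} \left(-1\right) \left(-1 - 7\right)\right) \left(-96\right) = 113 + \left(- \frac{11}{2} + \frac{1}{2} \left(-1\right) \left(-8\right)\right) \left(-96\right) = 113 + \left(- \frac{11}{2} + 4\right) \left(-96\right) = 113 - -144 = 113 + 144 = 257$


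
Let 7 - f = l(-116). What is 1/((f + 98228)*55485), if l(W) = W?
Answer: 1/5457005235 ≈ 1.8325e-10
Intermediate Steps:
f = 123 (f = 7 - 1*(-116) = 7 + 116 = 123)
1/((f + 98228)*55485) = 1/((123 + 98228)*55485) = (1/55485)/98351 = (1/98351)*(1/55485) = 1/5457005235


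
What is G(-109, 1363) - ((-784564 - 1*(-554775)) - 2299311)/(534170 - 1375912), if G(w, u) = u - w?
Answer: 618257562/420871 ≈ 1469.0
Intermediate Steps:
G(-109, 1363) - ((-784564 - 1*(-554775)) - 2299311)/(534170 - 1375912) = (1363 - 1*(-109)) - ((-784564 - 1*(-554775)) - 2299311)/(534170 - 1375912) = (1363 + 109) - ((-784564 + 554775) - 2299311)/(-841742) = 1472 - (-229789 - 2299311)*(-1)/841742 = 1472 - (-2529100)*(-1)/841742 = 1472 - 1*1264550/420871 = 1472 - 1264550/420871 = 618257562/420871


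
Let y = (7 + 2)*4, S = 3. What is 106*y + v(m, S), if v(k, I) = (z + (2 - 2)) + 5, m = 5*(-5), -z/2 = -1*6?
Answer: 3833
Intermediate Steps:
z = 12 (z = -(-2)*6 = -2*(-6) = 12)
m = -25
y = 36 (y = 9*4 = 36)
v(k, I) = 17 (v(k, I) = (12 + (2 - 2)) + 5 = (12 + 0) + 5 = 12 + 5 = 17)
106*y + v(m, S) = 106*36 + 17 = 3816 + 17 = 3833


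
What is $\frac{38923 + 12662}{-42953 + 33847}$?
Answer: $- \frac{51585}{9106} \approx -5.6649$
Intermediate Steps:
$\frac{38923 + 12662}{-42953 + 33847} = \frac{51585}{-9106} = 51585 \left(- \frac{1}{9106}\right) = - \frac{51585}{9106}$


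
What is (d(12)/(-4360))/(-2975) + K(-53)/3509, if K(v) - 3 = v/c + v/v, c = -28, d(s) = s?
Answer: 3476289/2068874500 ≈ 0.0016803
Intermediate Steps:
K(v) = 4 - v/28 (K(v) = 3 + (v/(-28) + v/v) = 3 + (v*(-1/28) + 1) = 3 + (-v/28 + 1) = 3 + (1 - v/28) = 4 - v/28)
(d(12)/(-4360))/(-2975) + K(-53)/3509 = (12/(-4360))/(-2975) + (4 - 1/28*(-53))/3509 = (12*(-1/4360))*(-1/2975) + (4 + 53/28)*(1/3509) = -3/1090*(-1/2975) + (165/28)*(1/3509) = 3/3242750 + 15/8932 = 3476289/2068874500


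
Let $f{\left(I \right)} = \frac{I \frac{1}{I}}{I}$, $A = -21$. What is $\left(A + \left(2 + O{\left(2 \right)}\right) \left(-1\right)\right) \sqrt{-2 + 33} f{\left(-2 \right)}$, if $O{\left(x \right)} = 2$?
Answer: $\frac{25 \sqrt{31}}{2} \approx 69.597$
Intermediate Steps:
$f{\left(I \right)} = \frac{1}{I}$ ($f{\left(I \right)} = 1 \frac{1}{I} = \frac{1}{I}$)
$\left(A + \left(2 + O{\left(2 \right)}\right) \left(-1\right)\right) \sqrt{-2 + 33} f{\left(-2 \right)} = \frac{\left(-21 + \left(2 + 2\right) \left(-1\right)\right) \sqrt{-2 + 33}}{-2} = \left(-21 + 4 \left(-1\right)\right) \sqrt{31} \left(- \frac{1}{2}\right) = \left(-21 - 4\right) \sqrt{31} \left(- \frac{1}{2}\right) = - 25 \sqrt{31} \left(- \frac{1}{2}\right) = \frac{25 \sqrt{31}}{2}$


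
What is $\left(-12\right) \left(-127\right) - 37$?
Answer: $1487$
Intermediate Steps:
$\left(-12\right) \left(-127\right) - 37 = 1524 - 37 = 1487$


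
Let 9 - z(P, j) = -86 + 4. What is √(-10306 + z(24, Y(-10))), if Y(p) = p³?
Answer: 3*I*√1135 ≈ 101.07*I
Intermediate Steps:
z(P, j) = 91 (z(P, j) = 9 - (-86 + 4) = 9 - 1*(-82) = 9 + 82 = 91)
√(-10306 + z(24, Y(-10))) = √(-10306 + 91) = √(-10215) = 3*I*√1135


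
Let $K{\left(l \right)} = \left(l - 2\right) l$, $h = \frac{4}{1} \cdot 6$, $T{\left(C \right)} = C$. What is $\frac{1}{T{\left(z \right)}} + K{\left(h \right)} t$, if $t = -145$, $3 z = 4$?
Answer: $- \frac{306237}{4} \approx -76559.0$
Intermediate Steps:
$z = \frac{4}{3}$ ($z = \frac{1}{3} \cdot 4 = \frac{4}{3} \approx 1.3333$)
$h = 24$ ($h = 4 \cdot 1 \cdot 6 = 4 \cdot 6 = 24$)
$K{\left(l \right)} = l \left(-2 + l\right)$ ($K{\left(l \right)} = \left(l - 2\right) l = \left(-2 + l\right) l = l \left(-2 + l\right)$)
$\frac{1}{T{\left(z \right)}} + K{\left(h \right)} t = \frac{1}{\frac{4}{3}} + 24 \left(-2 + 24\right) \left(-145\right) = \frac{3}{4} + 24 \cdot 22 \left(-145\right) = \frac{3}{4} + 528 \left(-145\right) = \frac{3}{4} - 76560 = - \frac{306237}{4}$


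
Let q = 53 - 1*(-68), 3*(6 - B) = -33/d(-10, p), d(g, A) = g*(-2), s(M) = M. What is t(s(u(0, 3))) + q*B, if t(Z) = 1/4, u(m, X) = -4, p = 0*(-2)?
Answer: 3964/5 ≈ 792.80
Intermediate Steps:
p = 0
d(g, A) = -2*g
t(Z) = ¼ (t(Z) = 1*(¼) = ¼)
B = 131/20 (B = 6 - (-11)/((-2*(-10))) = 6 - (-11)/20 = 6 - ⅓*(-33/20) = 6 + 11/20 = 131/20 ≈ 6.5500)
q = 121 (q = 53 + 68 = 121)
t(s(u(0, 3))) + q*B = ¼ + 121*(131/20) = ¼ + 15851/20 = 3964/5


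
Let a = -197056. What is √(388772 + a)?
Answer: 2*√47929 ≈ 437.85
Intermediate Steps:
√(388772 + a) = √(388772 - 197056) = √191716 = 2*√47929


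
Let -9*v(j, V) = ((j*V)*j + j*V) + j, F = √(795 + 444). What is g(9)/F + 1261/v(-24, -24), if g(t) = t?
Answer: 3783/4424 + 3*√1239/413 ≈ 1.1108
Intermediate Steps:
F = √1239 ≈ 35.199
v(j, V) = -j/9 - V*j/9 - V*j²/9 (v(j, V) = -(((j*V)*j + j*V) + j)/9 = -(((V*j)*j + V*j) + j)/9 = -((V*j² + V*j) + j)/9 = -((V*j + V*j²) + j)/9 = -(j + V*j + V*j²)/9 = -j/9 - V*j/9 - V*j²/9)
g(9)/F + 1261/v(-24, -24) = 9/(√1239) + 1261/((-⅑*(-24)*(1 - 24 - 24*(-24)))) = 9*(√1239/1239) + 1261/((-⅑*(-24)*(1 - 24 + 576))) = 3*√1239/413 + 1261/((-⅑*(-24)*553)) = 3*√1239/413 + 1261/(4424/3) = 3*√1239/413 + 1261*(3/4424) = 3*√1239/413 + 3783/4424 = 3783/4424 + 3*√1239/413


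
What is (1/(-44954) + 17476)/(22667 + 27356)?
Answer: 785616103/2248733942 ≈ 0.34936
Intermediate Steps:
(1/(-44954) + 17476)/(22667 + 27356) = (-1/44954 + 17476)/50023 = (785616103/44954)*(1/50023) = 785616103/2248733942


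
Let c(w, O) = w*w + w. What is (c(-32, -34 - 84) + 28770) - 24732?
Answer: 5030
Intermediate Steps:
c(w, O) = w + w² (c(w, O) = w² + w = w + w²)
(c(-32, -34 - 84) + 28770) - 24732 = (-32*(1 - 32) + 28770) - 24732 = (-32*(-31) + 28770) - 24732 = (992 + 28770) - 24732 = 29762 - 24732 = 5030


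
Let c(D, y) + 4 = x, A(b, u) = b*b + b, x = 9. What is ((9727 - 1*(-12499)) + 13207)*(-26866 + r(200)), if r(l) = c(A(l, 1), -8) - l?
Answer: -958852413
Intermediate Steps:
A(b, u) = b + b² (A(b, u) = b² + b = b + b²)
c(D, y) = 5 (c(D, y) = -4 + 9 = 5)
r(l) = 5 - l
((9727 - 1*(-12499)) + 13207)*(-26866 + r(200)) = ((9727 - 1*(-12499)) + 13207)*(-26866 + (5 - 1*200)) = ((9727 + 12499) + 13207)*(-26866 + (5 - 200)) = (22226 + 13207)*(-26866 - 195) = 35433*(-27061) = -958852413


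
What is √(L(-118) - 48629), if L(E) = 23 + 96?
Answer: 21*I*√110 ≈ 220.25*I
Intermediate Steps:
L(E) = 119
√(L(-118) - 48629) = √(119 - 48629) = √(-48510) = 21*I*√110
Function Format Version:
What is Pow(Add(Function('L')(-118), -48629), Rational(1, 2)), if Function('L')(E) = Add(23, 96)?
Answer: Mul(21, I, Pow(110, Rational(1, 2))) ≈ Mul(220.25, I)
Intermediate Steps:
Function('L')(E) = 119
Pow(Add(Function('L')(-118), -48629), Rational(1, 2)) = Pow(Add(119, -48629), Rational(1, 2)) = Pow(-48510, Rational(1, 2)) = Mul(21, I, Pow(110, Rational(1, 2)))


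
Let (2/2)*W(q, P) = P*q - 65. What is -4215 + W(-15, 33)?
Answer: -4775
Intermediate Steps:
W(q, P) = -65 + P*q (W(q, P) = P*q - 65 = -65 + P*q)
-4215 + W(-15, 33) = -4215 + (-65 + 33*(-15)) = -4215 + (-65 - 495) = -4215 - 560 = -4775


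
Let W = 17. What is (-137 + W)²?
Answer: 14400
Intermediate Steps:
(-137 + W)² = (-137 + 17)² = (-120)² = 14400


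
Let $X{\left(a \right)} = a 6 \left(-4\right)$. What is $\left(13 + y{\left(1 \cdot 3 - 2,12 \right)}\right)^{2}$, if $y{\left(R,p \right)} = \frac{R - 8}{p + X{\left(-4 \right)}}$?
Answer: $\frac{1951609}{11664} \approx 167.32$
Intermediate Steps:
$X{\left(a \right)} = - 24 a$ ($X{\left(a \right)} = 6 a \left(-4\right) = - 24 a$)
$y{\left(R,p \right)} = \frac{-8 + R}{96 + p}$ ($y{\left(R,p \right)} = \frac{R - 8}{p - -96} = \frac{-8 + R}{p + 96} = \frac{-8 + R}{96 + p}$)
$\left(13 + y{\left(1 \cdot 3 - 2,12 \right)}\right)^{2} = \left(13 + \frac{-8 + \left(1 \cdot 3 - 2\right)}{96 + 12}\right)^{2} = \left(13 + \frac{-8 + \left(3 - 2\right)}{108}\right)^{2} = \left(13 + \frac{-8 + 1}{108}\right)^{2} = \left(13 + \frac{1}{108} \left(-7\right)\right)^{2} = \left(13 - \frac{7}{108}\right)^{2} = \left(\frac{1397}{108}\right)^{2} = \frac{1951609}{11664}$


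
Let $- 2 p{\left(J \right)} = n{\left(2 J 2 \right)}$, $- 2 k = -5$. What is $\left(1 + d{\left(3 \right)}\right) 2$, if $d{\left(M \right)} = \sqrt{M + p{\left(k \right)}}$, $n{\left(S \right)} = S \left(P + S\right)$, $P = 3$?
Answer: $2 + 2 i \sqrt{62} \approx 2.0 + 15.748 i$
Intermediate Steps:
$k = \frac{5}{2}$ ($k = \left(- \frac{1}{2}\right) \left(-5\right) = \frac{5}{2} \approx 2.5$)
$n{\left(S \right)} = S \left(3 + S\right)$
$p{\left(J \right)} = - 2 J \left(3 + 4 J\right)$ ($p{\left(J \right)} = - \frac{2 J 2 \left(3 + 2 J 2\right)}{2} = - \frac{4 J \left(3 + 4 J\right)}{2} = - 2 J \left(3 + 4 J\right)$)
$d{\left(M \right)} = \sqrt{-65 + M}$ ($d{\left(M \right)} = \sqrt{M - 5 \left(3 + 4 \cdot \frac{5}{2}\right)} = \sqrt{M - 5 \left(3 + 10\right)} = \sqrt{M - 5 \cdot 13} = \sqrt{M - 65} = \sqrt{-65 + M}$)
$\left(1 + d{\left(3 \right)}\right) 2 = \left(1 + \sqrt{-65 + 3}\right) 2 = \left(1 + \sqrt{-62}\right) 2 = \left(1 + i \sqrt{62}\right) 2 = 2 + 2 i \sqrt{62}$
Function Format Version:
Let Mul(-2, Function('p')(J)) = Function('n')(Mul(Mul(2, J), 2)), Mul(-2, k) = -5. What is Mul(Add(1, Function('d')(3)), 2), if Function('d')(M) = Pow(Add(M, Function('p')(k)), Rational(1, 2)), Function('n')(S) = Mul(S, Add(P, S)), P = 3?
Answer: Add(2, Mul(2, I, Pow(62, Rational(1, 2)))) ≈ Add(2.0000, Mul(15.748, I))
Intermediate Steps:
k = Rational(5, 2) (k = Mul(Rational(-1, 2), -5) = Rational(5, 2) ≈ 2.5000)
Function('n')(S) = Mul(S, Add(3, S))
Function('p')(J) = Mul(-2, J, Add(3, Mul(4, J))) (Function('p')(J) = Mul(Rational(-1, 2), Mul(Mul(Mul(2, J), 2), Add(3, Mul(Mul(2, J), 2)))) = Mul(Rational(-1, 2), Mul(Mul(4, J), Add(3, Mul(4, J)))) = Mul(Rational(-1, 2), Mul(4, J, Add(3, Mul(4, J)))) = Mul(-2, J, Add(3, Mul(4, J))))
Function('d')(M) = Pow(Add(-65, M), Rational(1, 2)) (Function('d')(M) = Pow(Add(M, Mul(-2, Rational(5, 2), Add(3, Mul(4, Rational(5, 2))))), Rational(1, 2)) = Pow(Add(M, Mul(-2, Rational(5, 2), Add(3, 10))), Rational(1, 2)) = Pow(Add(M, Mul(-2, Rational(5, 2), 13)), Rational(1, 2)) = Pow(Add(M, -65), Rational(1, 2)) = Pow(Add(-65, M), Rational(1, 2)))
Mul(Add(1, Function('d')(3)), 2) = Mul(Add(1, Pow(Add(-65, 3), Rational(1, 2))), 2) = Mul(Add(1, Pow(-62, Rational(1, 2))), 2) = Mul(Add(1, Mul(I, Pow(62, Rational(1, 2)))), 2) = Add(2, Mul(2, I, Pow(62, Rational(1, 2))))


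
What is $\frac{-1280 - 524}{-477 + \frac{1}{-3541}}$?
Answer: $\frac{3193982}{844529} \approx 3.782$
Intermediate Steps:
$\frac{-1280 - 524}{-477 + \frac{1}{-3541}} = - \frac{1804}{-477 - \frac{1}{3541}} = - \frac{1804}{- \frac{1689058}{3541}} = \left(-1804\right) \left(- \frac{3541}{1689058}\right) = \frac{3193982}{844529}$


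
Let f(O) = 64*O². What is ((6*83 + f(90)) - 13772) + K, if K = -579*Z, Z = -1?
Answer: 505705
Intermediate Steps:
K = 579 (K = -579*(-1) = 579)
((6*83 + f(90)) - 13772) + K = ((6*83 + 64*90²) - 13772) + 579 = ((498 + 64*8100) - 13772) + 579 = ((498 + 518400) - 13772) + 579 = (518898 - 13772) + 579 = 505126 + 579 = 505705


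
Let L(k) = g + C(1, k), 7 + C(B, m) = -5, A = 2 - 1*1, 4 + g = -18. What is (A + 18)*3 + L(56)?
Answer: 23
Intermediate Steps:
g = -22 (g = -4 - 18 = -22)
A = 1 (A = 2 - 1 = 1)
C(B, m) = -12 (C(B, m) = -7 - 5 = -12)
L(k) = -34 (L(k) = -22 - 12 = -34)
(A + 18)*3 + L(56) = (1 + 18)*3 - 34 = 19*3 - 34 = 57 - 34 = 23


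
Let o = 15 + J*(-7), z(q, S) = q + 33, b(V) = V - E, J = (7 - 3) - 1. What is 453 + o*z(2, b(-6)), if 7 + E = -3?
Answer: 243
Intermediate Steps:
J = 3 (J = 4 - 1 = 3)
E = -10 (E = -7 - 3 = -10)
b(V) = 10 + V (b(V) = V - 1*(-10) = V + 10 = 10 + V)
z(q, S) = 33 + q
o = -6 (o = 15 + 3*(-7) = 15 - 21 = -6)
453 + o*z(2, b(-6)) = 453 - 6*(33 + 2) = 453 - 6*35 = 453 - 210 = 243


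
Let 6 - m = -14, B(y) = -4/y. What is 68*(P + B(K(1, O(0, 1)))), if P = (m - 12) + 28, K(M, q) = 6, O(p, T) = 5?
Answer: 7208/3 ≈ 2402.7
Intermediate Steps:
m = 20 (m = 6 - 1*(-14) = 6 + 14 = 20)
P = 36 (P = (20 - 12) + 28 = 8 + 28 = 36)
68*(P + B(K(1, O(0, 1)))) = 68*(36 - 4/6) = 68*(36 - 4*1/6) = 68*(36 - 2/3) = 68*(106/3) = 7208/3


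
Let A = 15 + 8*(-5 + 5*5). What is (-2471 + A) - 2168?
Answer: -4464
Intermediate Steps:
A = 175 (A = 15 + 8*(-5 + 25) = 15 + 8*20 = 15 + 160 = 175)
(-2471 + A) - 2168 = (-2471 + 175) - 2168 = -2296 - 2168 = -4464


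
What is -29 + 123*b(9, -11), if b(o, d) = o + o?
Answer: 2185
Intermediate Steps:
b(o, d) = 2*o
-29 + 123*b(9, -11) = -29 + 123*(2*9) = -29 + 123*18 = -29 + 2214 = 2185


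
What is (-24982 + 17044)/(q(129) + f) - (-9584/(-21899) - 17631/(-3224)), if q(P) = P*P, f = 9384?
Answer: -3804289624271/612475611800 ≈ -6.2113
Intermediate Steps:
q(P) = P²
(-24982 + 17044)/(q(129) + f) - (-9584/(-21899) - 17631/(-3224)) = (-24982 + 17044)/(129² + 9384) - (-9584/(-21899) - 17631/(-3224)) = -7938/(16641 + 9384) - (-9584*(-1/21899) - 17631*(-1/3224)) = -7938/26025 - (9584/21899 + 17631/3224) = -7938*1/26025 - 1*417000085/70602376 = -2646/8675 - 417000085/70602376 = -3804289624271/612475611800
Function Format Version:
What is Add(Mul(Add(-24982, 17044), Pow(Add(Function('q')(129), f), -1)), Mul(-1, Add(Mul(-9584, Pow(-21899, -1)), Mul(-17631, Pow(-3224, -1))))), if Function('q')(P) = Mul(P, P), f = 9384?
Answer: Rational(-3804289624271, 612475611800) ≈ -6.2113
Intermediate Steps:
Function('q')(P) = Pow(P, 2)
Add(Mul(Add(-24982, 17044), Pow(Add(Function('q')(129), f), -1)), Mul(-1, Add(Mul(-9584, Pow(-21899, -1)), Mul(-17631, Pow(-3224, -1))))) = Add(Mul(Add(-24982, 17044), Pow(Add(Pow(129, 2), 9384), -1)), Mul(-1, Add(Mul(-9584, Pow(-21899, -1)), Mul(-17631, Pow(-3224, -1))))) = Add(Mul(-7938, Pow(Add(16641, 9384), -1)), Mul(-1, Add(Mul(-9584, Rational(-1, 21899)), Mul(-17631, Rational(-1, 3224))))) = Add(Mul(-7938, Pow(26025, -1)), Mul(-1, Add(Rational(9584, 21899), Rational(17631, 3224)))) = Add(Mul(-7938, Rational(1, 26025)), Mul(-1, Rational(417000085, 70602376))) = Add(Rational(-2646, 8675), Rational(-417000085, 70602376)) = Rational(-3804289624271, 612475611800)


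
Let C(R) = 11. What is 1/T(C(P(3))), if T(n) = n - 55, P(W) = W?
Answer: -1/44 ≈ -0.022727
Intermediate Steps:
T(n) = -55 + n
1/T(C(P(3))) = 1/(-55 + 11) = 1/(-44) = -1/44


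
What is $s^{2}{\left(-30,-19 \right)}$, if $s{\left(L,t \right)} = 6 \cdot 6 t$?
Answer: $467856$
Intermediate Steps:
$s{\left(L,t \right)} = 36 t$
$s^{2}{\left(-30,-19 \right)} = \left(36 \left(-19\right)\right)^{2} = \left(-684\right)^{2} = 467856$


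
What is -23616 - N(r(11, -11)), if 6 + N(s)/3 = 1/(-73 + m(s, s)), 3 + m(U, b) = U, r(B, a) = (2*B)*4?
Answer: -94393/4 ≈ -23598.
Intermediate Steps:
r(B, a) = 8*B
m(U, b) = -3 + U
N(s) = -18 + 3/(-76 + s) (N(s) = -18 + 3/(-73 + (-3 + s)) = -18 + 3/(-76 + s))
-23616 - N(r(11, -11)) = -23616 - 3*(457 - 48*11)/(-76 + 8*11) = -23616 - 3*(457 - 6*88)/(-76 + 88) = -23616 - 3*(457 - 528)/12 = -23616 - 3*(-71)/12 = -23616 - 1*(-71/4) = -23616 + 71/4 = -94393/4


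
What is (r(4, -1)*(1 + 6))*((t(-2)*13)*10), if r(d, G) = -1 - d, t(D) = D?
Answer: 9100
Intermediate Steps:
(r(4, -1)*(1 + 6))*((t(-2)*13)*10) = ((-1 - 1*4)*(1 + 6))*(-2*13*10) = ((-1 - 4)*7)*(-26*10) = -5*7*(-260) = -35*(-260) = 9100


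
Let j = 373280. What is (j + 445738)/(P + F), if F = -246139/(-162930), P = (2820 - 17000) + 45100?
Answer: 133442602740/5038041739 ≈ 26.487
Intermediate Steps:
P = 30920 (P = -14180 + 45100 = 30920)
F = 246139/162930 (F = -246139*(-1/162930) = 246139/162930 ≈ 1.5107)
(j + 445738)/(P + F) = (373280 + 445738)/(30920 + 246139/162930) = 819018/(5038041739/162930) = 819018*(162930/5038041739) = 133442602740/5038041739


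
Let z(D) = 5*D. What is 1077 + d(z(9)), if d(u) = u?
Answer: 1122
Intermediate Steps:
1077 + d(z(9)) = 1077 + 5*9 = 1077 + 45 = 1122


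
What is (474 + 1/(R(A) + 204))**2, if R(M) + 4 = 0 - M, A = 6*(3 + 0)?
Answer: 7442340361/33124 ≈ 2.2468e+5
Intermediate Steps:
A = 18 (A = 6*3 = 18)
R(M) = -4 - M (R(M) = -4 + (0 - M) = -4 - M)
(474 + 1/(R(A) + 204))**2 = (474 + 1/((-4 - 1*18) + 204))**2 = (474 + 1/((-4 - 18) + 204))**2 = (474 + 1/(-22 + 204))**2 = (474 + 1/182)**2 = (86269/182)**2 = 7442340361/33124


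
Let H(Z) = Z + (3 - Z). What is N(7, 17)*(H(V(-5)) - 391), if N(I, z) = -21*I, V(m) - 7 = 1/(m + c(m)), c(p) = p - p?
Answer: 57036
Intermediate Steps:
c(p) = 0
V(m) = 7 + 1/m (V(m) = 7 + 1/(m + 0) = 7 + 1/m)
H(Z) = 3
N(7, 17)*(H(V(-5)) - 391) = (-21*7)*(3 - 391) = -147*(-388) = 57036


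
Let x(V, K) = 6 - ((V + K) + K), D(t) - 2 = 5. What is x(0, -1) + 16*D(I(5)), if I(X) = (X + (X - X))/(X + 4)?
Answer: 120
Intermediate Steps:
I(X) = X/(4 + X) (I(X) = (X + 0)/(4 + X) = X/(4 + X))
D(t) = 7 (D(t) = 2 + 5 = 7)
x(V, K) = 6 - V - 2*K (x(V, K) = 6 - ((K + V) + K) = 6 - (V + 2*K) = 6 + (-V - 2*K) = 6 - V - 2*K)
x(0, -1) + 16*D(I(5)) = (6 - 1*0 - 2*(-1)) + 16*7 = (6 + 0 + 2) + 112 = 8 + 112 = 120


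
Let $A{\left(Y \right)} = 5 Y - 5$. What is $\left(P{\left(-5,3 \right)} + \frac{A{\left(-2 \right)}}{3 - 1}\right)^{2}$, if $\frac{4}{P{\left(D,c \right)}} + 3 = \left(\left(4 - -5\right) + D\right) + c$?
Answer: $\frac{169}{4} \approx 42.25$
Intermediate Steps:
$P{\left(D,c \right)} = \frac{4}{6 + D + c}$ ($P{\left(D,c \right)} = \frac{4}{-3 + \left(\left(\left(4 - -5\right) + D\right) + c\right)} = \frac{4}{-3 + \left(\left(\left(4 + 5\right) + D\right) + c\right)} = \frac{4}{-3 + \left(\left(9 + D\right) + c\right)} = \frac{4}{-3 + \left(9 + D + c\right)} = \frac{4}{6 + D + c}$)
$A{\left(Y \right)} = -5 + 5 Y$
$\left(P{\left(-5,3 \right)} + \frac{A{\left(-2 \right)}}{3 - 1}\right)^{2} = \left(\frac{4}{6 - 5 + 3} + \frac{-5 + 5 \left(-2\right)}{3 - 1}\right)^{2} = \left(\frac{4}{4} + \frac{-5 - 10}{3 - 1}\right)^{2} = \left(4 \cdot \frac{1}{4} - \frac{15}{2}\right)^{2} = \left(1 - \frac{15}{2}\right)^{2} = \left(- \frac{13}{2}\right)^{2} = \frac{169}{4}$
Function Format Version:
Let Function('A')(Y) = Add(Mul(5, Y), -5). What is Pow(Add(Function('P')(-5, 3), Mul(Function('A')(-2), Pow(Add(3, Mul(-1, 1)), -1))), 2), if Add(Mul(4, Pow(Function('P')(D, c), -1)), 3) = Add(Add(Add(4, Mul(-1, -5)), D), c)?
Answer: Rational(169, 4) ≈ 42.250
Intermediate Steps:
Function('P')(D, c) = Mul(4, Pow(Add(6, D, c), -1)) (Function('P')(D, c) = Mul(4, Pow(Add(-3, Add(Add(Add(4, Mul(-1, -5)), D), c)), -1)) = Mul(4, Pow(Add(-3, Add(Add(Add(4, 5), D), c)), -1)) = Mul(4, Pow(Add(-3, Add(Add(9, D), c)), -1)) = Mul(4, Pow(Add(-3, Add(9, D, c)), -1)) = Mul(4, Pow(Add(6, D, c), -1)))
Function('A')(Y) = Add(-5, Mul(5, Y))
Pow(Add(Function('P')(-5, 3), Mul(Function('A')(-2), Pow(Add(3, Mul(-1, 1)), -1))), 2) = Pow(Add(Mul(4, Pow(Add(6, -5, 3), -1)), Mul(Add(-5, Mul(5, -2)), Pow(Add(3, Mul(-1, 1)), -1))), 2) = Pow(Add(Mul(4, Pow(4, -1)), Mul(Add(-5, -10), Pow(Add(3, -1), -1))), 2) = Pow(Add(Mul(4, Rational(1, 4)), Mul(-15, Pow(2, -1))), 2) = Pow(Add(1, Mul(-15, Rational(1, 2))), 2) = Pow(Add(1, Rational(-15, 2)), 2) = Pow(Rational(-13, 2), 2) = Rational(169, 4)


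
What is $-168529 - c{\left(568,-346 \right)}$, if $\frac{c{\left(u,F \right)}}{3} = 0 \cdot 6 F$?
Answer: $-168529$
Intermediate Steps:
$c{\left(u,F \right)} = 0$ ($c{\left(u,F \right)} = 3 \cdot 0 \cdot 6 F = 3 \cdot 0 F = 3 \cdot 0 = 0$)
$-168529 - c{\left(568,-346 \right)} = -168529 - 0 = -168529 + 0 = -168529$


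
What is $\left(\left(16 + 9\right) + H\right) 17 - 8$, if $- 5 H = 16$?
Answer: $\frac{1813}{5} \approx 362.6$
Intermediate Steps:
$H = - \frac{16}{5}$ ($H = \left(- \frac{1}{5}\right) 16 = - \frac{16}{5} \approx -3.2$)
$\left(\left(16 + 9\right) + H\right) 17 - 8 = \left(\left(16 + 9\right) - \frac{16}{5}\right) 17 - 8 = \left(25 - \frac{16}{5}\right) 17 - 8 = \frac{109}{5} \cdot 17 - 8 = \frac{1853}{5} - 8 = \frac{1813}{5}$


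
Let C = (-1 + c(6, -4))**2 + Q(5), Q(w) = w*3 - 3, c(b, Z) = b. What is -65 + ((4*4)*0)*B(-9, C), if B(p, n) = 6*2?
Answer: -65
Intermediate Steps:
Q(w) = -3 + 3*w (Q(w) = 3*w - 3 = -3 + 3*w)
C = 37 (C = (-1 + 6)**2 + (-3 + 3*5) = 5**2 + (-3 + 15) = 25 + 12 = 37)
B(p, n) = 12
-65 + ((4*4)*0)*B(-9, C) = -65 + ((4*4)*0)*12 = -65 + (16*0)*12 = -65 + 0*12 = -65 + 0 = -65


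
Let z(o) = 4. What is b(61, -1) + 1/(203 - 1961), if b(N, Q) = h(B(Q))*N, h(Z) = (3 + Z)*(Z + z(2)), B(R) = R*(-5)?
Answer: 7721135/1758 ≈ 4392.0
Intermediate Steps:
B(R) = -5*R
h(Z) = (3 + Z)*(4 + Z) (h(Z) = (3 + Z)*(Z + 4) = (3 + Z)*(4 + Z))
b(N, Q) = N*(12 - 35*Q + 25*Q**2) (b(N, Q) = (12 + (-5*Q)**2 + 7*(-5*Q))*N = (12 + 25*Q**2 - 35*Q)*N = (12 - 35*Q + 25*Q**2)*N = N*(12 - 35*Q + 25*Q**2))
b(61, -1) + 1/(203 - 1961) = 61*(12 - 35*(-1) + 25*(-1)**2) + 1/(203 - 1961) = 61*(12 + 35 + 25*1) + 1/(-1758) = 61*(12 + 35 + 25) - 1/1758 = 61*72 - 1/1758 = 4392 - 1/1758 = 7721135/1758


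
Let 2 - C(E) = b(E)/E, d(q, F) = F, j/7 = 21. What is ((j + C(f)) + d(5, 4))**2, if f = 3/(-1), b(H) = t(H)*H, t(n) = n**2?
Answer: 20736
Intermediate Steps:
j = 147 (j = 7*21 = 147)
b(H) = H**3 (b(H) = H**2*H = H**3)
f = -3 (f = 3*(-1) = -3)
C(E) = 2 - E**2 (C(E) = 2 - E**3/E = 2 - E**2)
((j + C(f)) + d(5, 4))**2 = ((147 + (2 - 1*(-3)**2)) + 4)**2 = ((147 + (2 - 1*9)) + 4)**2 = ((147 + (2 - 9)) + 4)**2 = ((147 - 7) + 4)**2 = (140 + 4)**2 = 144**2 = 20736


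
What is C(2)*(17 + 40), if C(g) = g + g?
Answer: 228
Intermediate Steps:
C(g) = 2*g
C(2)*(17 + 40) = (2*2)*(17 + 40) = 4*57 = 228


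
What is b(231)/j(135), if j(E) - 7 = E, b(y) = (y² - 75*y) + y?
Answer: 36267/142 ≈ 255.40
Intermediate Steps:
b(y) = y² - 74*y
j(E) = 7 + E
b(231)/j(135) = (231*(-74 + 231))/(7 + 135) = (231*157)/142 = 36267*(1/142) = 36267/142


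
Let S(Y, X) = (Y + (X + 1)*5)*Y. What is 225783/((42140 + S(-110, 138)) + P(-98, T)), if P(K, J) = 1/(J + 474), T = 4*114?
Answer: -209978190/20655299 ≈ -10.166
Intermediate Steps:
T = 456
P(K, J) = 1/(474 + J)
S(Y, X) = Y*(5 + Y + 5*X) (S(Y, X) = (Y + (1 + X)*5)*Y = (Y + (5 + 5*X))*Y = (5 + Y + 5*X)*Y = Y*(5 + Y + 5*X))
225783/((42140 + S(-110, 138)) + P(-98, T)) = 225783/((42140 - 110*(5 - 110 + 5*138)) + 1/(474 + 456)) = 225783/((42140 - 110*(5 - 110 + 690)) + 1/930) = 225783/((42140 - 110*585) + 1/930) = 225783/((42140 - 64350) + 1/930) = 225783/(-22210 + 1/930) = 225783/(-20655299/930) = 225783*(-930/20655299) = -209978190/20655299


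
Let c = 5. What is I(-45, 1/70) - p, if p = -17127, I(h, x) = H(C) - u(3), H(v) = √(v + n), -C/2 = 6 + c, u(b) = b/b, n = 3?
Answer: 17126 + I*√19 ≈ 17126.0 + 4.3589*I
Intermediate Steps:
u(b) = 1
C = -22 (C = -2*(6 + 5) = -2*11 = -22)
H(v) = √(3 + v) (H(v) = √(v + 3) = √(3 + v))
I(h, x) = -1 + I*√19 (I(h, x) = √(3 - 22) - 1*1 = √(-19) - 1 = I*√19 - 1 = -1 + I*√19)
I(-45, 1/70) - p = (-1 + I*√19) - 1*(-17127) = (-1 + I*√19) + 17127 = 17126 + I*√19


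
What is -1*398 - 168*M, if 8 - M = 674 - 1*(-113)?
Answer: 130474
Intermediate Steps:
M = -779 (M = 8 - (674 - 1*(-113)) = 8 - (674 + 113) = 8 - 1*787 = 8 - 787 = -779)
-1*398 - 168*M = -1*398 - 168*(-779) = -398 + 130872 = 130474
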